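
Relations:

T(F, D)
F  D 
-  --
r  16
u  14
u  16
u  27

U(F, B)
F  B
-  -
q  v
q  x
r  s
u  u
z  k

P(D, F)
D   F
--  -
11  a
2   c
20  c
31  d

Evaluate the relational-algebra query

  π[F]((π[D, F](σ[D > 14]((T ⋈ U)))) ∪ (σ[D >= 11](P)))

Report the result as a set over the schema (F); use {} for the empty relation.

{a, c, d, r, u}

Natural join on F: {(r, 16, s), (u, 14, u), (u, 16, u), (u, 27, u)}
σ[D > 14]: keep tuples satisfying D > 14 → {(r, 16, s), (u, 16, u), (u, 27, u)}
Keep only column(s) D, F: {(16, r), (16, u), (27, u)}
σ[D >= 11]: keep tuples satisfying D >= 11 → {(11, a), (20, c), (31, d)}
Taking the union: {(11, a), (16, r), (16, u), (20, c), (27, u), (31, d)}
Keep only column(s) F (1 duplicate(s) eliminated): {a, c, d, r, u}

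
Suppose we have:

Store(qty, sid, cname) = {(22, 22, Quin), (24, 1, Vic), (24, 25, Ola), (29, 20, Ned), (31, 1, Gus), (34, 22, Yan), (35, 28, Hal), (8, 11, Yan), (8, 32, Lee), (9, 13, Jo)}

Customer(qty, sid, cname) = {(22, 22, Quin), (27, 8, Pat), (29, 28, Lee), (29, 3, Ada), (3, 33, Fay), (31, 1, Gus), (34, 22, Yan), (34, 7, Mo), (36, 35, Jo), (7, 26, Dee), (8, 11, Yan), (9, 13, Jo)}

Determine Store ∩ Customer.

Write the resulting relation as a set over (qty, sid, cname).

{(22, 22, Quin), (31, 1, Gus), (34, 22, Yan), (8, 11, Yan), (9, 13, Jo)}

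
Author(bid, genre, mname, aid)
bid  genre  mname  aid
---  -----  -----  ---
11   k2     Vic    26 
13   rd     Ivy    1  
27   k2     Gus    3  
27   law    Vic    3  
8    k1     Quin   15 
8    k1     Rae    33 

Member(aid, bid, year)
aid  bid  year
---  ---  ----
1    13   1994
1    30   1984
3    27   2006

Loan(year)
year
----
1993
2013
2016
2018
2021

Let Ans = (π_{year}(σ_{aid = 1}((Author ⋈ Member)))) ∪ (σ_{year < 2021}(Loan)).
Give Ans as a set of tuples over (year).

{1993, 1994, 2013, 2016, 2018}

Joining Author and Member on bid, aid yields {(13, rd, Ivy, 1, 1994), (27, k2, Gus, 3, 2006), (27, law, Vic, 3, 2006)}.
Apply σ_{aid = 1}; surviving tuples: {(13, rd, Ivy, 1, 1994)}
Projecting to year: {1994}
Apply σ_{year < 2021}; surviving tuples: {1993, 2013, 2016, 2018}
Union: {1994} with {1993, 2013, 2016, 2018} → {1993, 1994, 2013, 2016, 2018}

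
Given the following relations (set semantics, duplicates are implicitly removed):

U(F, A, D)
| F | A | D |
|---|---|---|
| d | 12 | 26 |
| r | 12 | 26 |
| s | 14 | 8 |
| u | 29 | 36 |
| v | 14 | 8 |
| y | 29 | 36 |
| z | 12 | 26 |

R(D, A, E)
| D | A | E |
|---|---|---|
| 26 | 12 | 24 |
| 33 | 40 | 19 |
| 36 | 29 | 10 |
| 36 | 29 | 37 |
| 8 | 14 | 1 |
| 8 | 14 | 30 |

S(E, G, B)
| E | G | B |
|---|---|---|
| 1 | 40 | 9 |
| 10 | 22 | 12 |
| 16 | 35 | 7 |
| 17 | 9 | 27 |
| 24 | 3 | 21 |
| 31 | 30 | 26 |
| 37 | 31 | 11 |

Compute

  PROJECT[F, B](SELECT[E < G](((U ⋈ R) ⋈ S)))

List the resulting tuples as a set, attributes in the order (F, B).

{(s, 9), (u, 12), (v, 9), (y, 12)}

Natural join on A, D: {(d, 12, 26, 24), (r, 12, 26, 24), (s, 14, 8, 1), (s, 14, 8, 30), (u, 29, 36, 10), (u, 29, 36, 37), (v, 14, 8, 1), (v, 14, 8, 30), (y, 29, 36, 10), (y, 29, 36, 37), (z, 12, 26, 24)}
Natural join on E: {(d, 12, 26, 24, 3, 21), (r, 12, 26, 24, 3, 21), (s, 14, 8, 1, 40, 9), (u, 29, 36, 10, 22, 12), (u, 29, 36, 37, 31, 11), (v, 14, 8, 1, 40, 9), (y, 29, 36, 10, 22, 12), (y, 29, 36, 37, 31, 11), (z, 12, 26, 24, 3, 21)}
Filtering on E < G leaves {(s, 14, 8, 1, 40, 9), (u, 29, 36, 10, 22, 12), (v, 14, 8, 1, 40, 9), (y, 29, 36, 10, 22, 12)}.
Keep only column(s) F, B: {(s, 9), (u, 12), (v, 9), (y, 12)}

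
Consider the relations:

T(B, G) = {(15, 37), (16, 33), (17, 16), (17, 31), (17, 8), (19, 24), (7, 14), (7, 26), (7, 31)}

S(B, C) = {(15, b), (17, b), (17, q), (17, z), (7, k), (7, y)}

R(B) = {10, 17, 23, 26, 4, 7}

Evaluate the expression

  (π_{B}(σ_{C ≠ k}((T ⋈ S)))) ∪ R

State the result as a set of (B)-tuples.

T ⋈ S (natural join on B): {(15, 37, b), (17, 16, b), (17, 16, q), (17, 16, z), (17, 31, b), (17, 31, q), (17, 31, z), (17, 8, b), (17, 8, q), (17, 8, z), (7, 14, k), (7, 14, y), (7, 26, k), (7, 26, y), (7, 31, k), (7, 31, y)}
Filtering on C ≠ k leaves {(15, 37, b), (17, 16, b), (17, 16, q), (17, 16, z), (17, 31, b), (17, 31, q), (17, 31, z), (17, 8, b), (17, 8, q), (17, 8, z), (7, 14, y), (7, 26, y), (7, 31, y)}.
Keep only column(s) B (10 duplicate(s) eliminated): {15, 17, 7}
Union: {15, 17, 7} with {10, 17, 23, 26, 4, 7} → {10, 15, 17, 23, 26, 4, 7}

{10, 15, 17, 23, 26, 4, 7}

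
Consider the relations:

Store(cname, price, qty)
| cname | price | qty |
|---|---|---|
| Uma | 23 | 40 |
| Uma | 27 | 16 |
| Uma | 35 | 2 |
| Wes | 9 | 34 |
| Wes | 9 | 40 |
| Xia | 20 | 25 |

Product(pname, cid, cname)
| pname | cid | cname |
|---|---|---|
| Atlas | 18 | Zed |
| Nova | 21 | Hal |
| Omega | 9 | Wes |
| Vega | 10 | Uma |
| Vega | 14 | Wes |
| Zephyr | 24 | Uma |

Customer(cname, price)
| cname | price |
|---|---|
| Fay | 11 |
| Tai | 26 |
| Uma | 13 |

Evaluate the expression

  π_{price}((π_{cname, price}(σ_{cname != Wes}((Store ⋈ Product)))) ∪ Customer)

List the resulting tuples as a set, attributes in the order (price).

Store ⋈ Product (natural join on cname): {(Uma, 23, 40, Vega, 10), (Uma, 23, 40, Zephyr, 24), (Uma, 27, 16, Vega, 10), (Uma, 27, 16, Zephyr, 24), (Uma, 35, 2, Vega, 10), (Uma, 35, 2, Zephyr, 24), (Wes, 9, 34, Omega, 9), (Wes, 9, 34, Vega, 14), (Wes, 9, 40, Omega, 9), (Wes, 9, 40, Vega, 14)}
Filtering on cname != Wes leaves {(Uma, 23, 40, Vega, 10), (Uma, 23, 40, Zephyr, 24), (Uma, 27, 16, Vega, 10), (Uma, 27, 16, Zephyr, 24), (Uma, 35, 2, Vega, 10), (Uma, 35, 2, Zephyr, 24)}.
π[cname, price]: project onto (cname, price) (3 duplicate(s) eliminated) → {(Uma, 23), (Uma, 27), (Uma, 35)}
Set union of the two operands is {(Fay, 11), (Tai, 26), (Uma, 13), (Uma, 23), (Uma, 27), (Uma, 35)}.
π[price]: project onto (price) → {11, 13, 23, 26, 27, 35}

{11, 13, 23, 26, 27, 35}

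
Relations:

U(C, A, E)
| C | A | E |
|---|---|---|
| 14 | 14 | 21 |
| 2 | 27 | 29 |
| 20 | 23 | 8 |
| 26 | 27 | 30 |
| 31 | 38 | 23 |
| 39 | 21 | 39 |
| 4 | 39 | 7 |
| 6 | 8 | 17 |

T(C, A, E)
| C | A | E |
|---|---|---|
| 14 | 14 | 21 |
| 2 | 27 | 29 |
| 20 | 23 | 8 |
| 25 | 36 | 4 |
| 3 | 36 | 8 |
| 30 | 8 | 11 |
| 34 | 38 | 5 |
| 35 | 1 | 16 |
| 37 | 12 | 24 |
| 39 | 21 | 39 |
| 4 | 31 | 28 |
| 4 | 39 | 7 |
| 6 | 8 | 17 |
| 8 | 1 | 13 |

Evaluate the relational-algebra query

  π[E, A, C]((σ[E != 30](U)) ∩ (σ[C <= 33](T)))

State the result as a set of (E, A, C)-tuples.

Filtering on E != 30 leaves {(14, 14, 21), (2, 27, 29), (20, 23, 8), (31, 38, 23), (39, 21, 39), (4, 39, 7), (6, 8, 17)}.
Filtering on C <= 33 leaves {(14, 14, 21), (2, 27, 29), (20, 23, 8), (25, 36, 4), (3, 36, 8), (30, 8, 11), (4, 31, 28), (4, 39, 7), (6, 8, 17), (8, 1, 13)}.
Taking the intersection: {(14, 14, 21), (2, 27, 29), (20, 23, 8), (4, 39, 7), (6, 8, 17)}
π_{E, A, C} gives {(17, 8, 6), (21, 14, 14), (29, 27, 2), (7, 39, 4), (8, 23, 20)}.

{(17, 8, 6), (21, 14, 14), (29, 27, 2), (7, 39, 4), (8, 23, 20)}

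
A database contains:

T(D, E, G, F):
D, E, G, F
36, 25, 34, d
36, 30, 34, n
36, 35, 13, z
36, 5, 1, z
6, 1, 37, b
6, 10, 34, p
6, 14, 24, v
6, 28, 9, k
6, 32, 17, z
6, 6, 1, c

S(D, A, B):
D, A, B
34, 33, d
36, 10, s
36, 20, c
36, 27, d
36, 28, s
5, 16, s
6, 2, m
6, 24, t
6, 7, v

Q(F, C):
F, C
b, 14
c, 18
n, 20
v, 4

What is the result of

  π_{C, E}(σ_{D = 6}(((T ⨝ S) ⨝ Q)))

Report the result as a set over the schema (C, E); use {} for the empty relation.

Joining T and S on D yields {(36, 25, 34, d, 10, s), (36, 25, 34, d, 20, c), (36, 25, 34, d, 27, d), (36, 25, 34, d, 28, s), (36, 30, 34, n, 10, s), (36, 30, 34, n, 20, c), (36, 30, 34, n, 27, d), (36, 30, 34, n, 28, s), (36, 35, 13, z, 10, s), (36, 35, 13, z, 20, c), (36, 35, 13, z, 27, d), (36, 35, 13, z, 28, s), (36, 5, 1, z, 10, s), (36, 5, 1, z, 20, c), (36, 5, 1, z, 27, d), (36, 5, 1, z, 28, s), (6, 1, 37, b, 2, m), (6, 1, 37, b, 24, t), (6, 1, 37, b, 7, v), (6, 10, 34, p, 2, m), (6, 10, 34, p, 24, t), (6, 10, 34, p, 7, v), (6, 14, 24, v, 2, m), (6, 14, 24, v, 24, t), (6, 14, 24, v, 7, v), (6, 28, 9, k, 2, m), (6, 28, 9, k, 24, t), (6, 28, 9, k, 7, v), (6, 32, 17, z, 2, m), (6, 32, 17, z, 24, t), (6, 32, 17, z, 7, v), (6, 6, 1, c, 2, m), (6, 6, 1, c, 24, t), (6, 6, 1, c, 7, v)}.
Joining (T ⨝ S) and Q on F yields {(36, 30, 34, n, 10, s, 20), (36, 30, 34, n, 20, c, 20), (36, 30, 34, n, 27, d, 20), (36, 30, 34, n, 28, s, 20), (6, 1, 37, b, 2, m, 14), (6, 1, 37, b, 24, t, 14), (6, 1, 37, b, 7, v, 14), (6, 14, 24, v, 2, m, 4), (6, 14, 24, v, 24, t, 4), (6, 14, 24, v, 7, v, 4), (6, 6, 1, c, 2, m, 18), (6, 6, 1, c, 24, t, 18), (6, 6, 1, c, 7, v, 18)}.
Apply σ_{D = 6}; surviving tuples: {(6, 1, 37, b, 2, m, 14), (6, 1, 37, b, 24, t, 14), (6, 1, 37, b, 7, v, 14), (6, 14, 24, v, 2, m, 4), (6, 14, 24, v, 24, t, 4), (6, 14, 24, v, 7, v, 4), (6, 6, 1, c, 2, m, 18), (6, 6, 1, c, 24, t, 18), (6, 6, 1, c, 7, v, 18)}
Projecting to C, E (6 duplicate(s) eliminated): {(14, 1), (18, 6), (4, 14)}

{(14, 1), (18, 6), (4, 14)}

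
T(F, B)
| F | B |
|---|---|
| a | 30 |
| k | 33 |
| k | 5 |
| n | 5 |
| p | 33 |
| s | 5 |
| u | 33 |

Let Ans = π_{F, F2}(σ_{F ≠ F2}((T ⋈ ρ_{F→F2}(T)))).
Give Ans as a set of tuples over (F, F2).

ρ[F→F2]: schema becomes (F2, B); tuples unchanged.
Natural join on B: {(a, 30, a), (k, 33, k), (k, 33, p), (k, 33, u), (k, 5, k), (k, 5, n), (k, 5, s), (n, 5, k), (n, 5, n), (n, 5, s), (p, 33, k), (p, 33, p), (p, 33, u), (s, 5, k), (s, 5, n), (s, 5, s), (u, 33, k), (u, 33, p), (u, 33, u)}
σ[F ≠ F2]: keep tuples satisfying F ≠ F2 → {(k, 33, p), (k, 33, u), (k, 5, n), (k, 5, s), (n, 5, k), (n, 5, s), (p, 33, k), (p, 33, u), (s, 5, k), (s, 5, n), (u, 33, k), (u, 33, p)}
π_{F, F2} gives {(k, n), (k, p), (k, s), (k, u), (n, k), (n, s), (p, k), (p, u), (s, k), (s, n), (u, k), (u, p)}.

{(k, n), (k, p), (k, s), (k, u), (n, k), (n, s), (p, k), (p, u), (s, k), (s, n), (u, k), (u, p)}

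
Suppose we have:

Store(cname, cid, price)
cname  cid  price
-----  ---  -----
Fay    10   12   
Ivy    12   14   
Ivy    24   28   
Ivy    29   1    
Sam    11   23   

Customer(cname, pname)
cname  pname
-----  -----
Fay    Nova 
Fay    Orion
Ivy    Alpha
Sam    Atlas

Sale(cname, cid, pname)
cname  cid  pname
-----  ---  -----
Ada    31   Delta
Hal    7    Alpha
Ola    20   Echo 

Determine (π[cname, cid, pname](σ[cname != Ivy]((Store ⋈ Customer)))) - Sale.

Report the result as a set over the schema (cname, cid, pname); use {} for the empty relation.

Joining Store and Customer on cname yields {(Fay, 10, 12, Nova), (Fay, 10, 12, Orion), (Ivy, 12, 14, Alpha), (Ivy, 24, 28, Alpha), (Ivy, 29, 1, Alpha), (Sam, 11, 23, Atlas)}.
Selection cname != Ivy: {(Fay, 10, 12, Nova), (Fay, 10, 12, Orion), (Sam, 11, 23, Atlas)}
Keep only column(s) cname, cid, pname: {(Fay, 10, Nova), (Fay, 10, Orion), (Sam, 11, Atlas)}
Taking the difference: {(Fay, 10, Nova), (Fay, 10, Orion), (Sam, 11, Atlas)}

{(Fay, 10, Nova), (Fay, 10, Orion), (Sam, 11, Atlas)}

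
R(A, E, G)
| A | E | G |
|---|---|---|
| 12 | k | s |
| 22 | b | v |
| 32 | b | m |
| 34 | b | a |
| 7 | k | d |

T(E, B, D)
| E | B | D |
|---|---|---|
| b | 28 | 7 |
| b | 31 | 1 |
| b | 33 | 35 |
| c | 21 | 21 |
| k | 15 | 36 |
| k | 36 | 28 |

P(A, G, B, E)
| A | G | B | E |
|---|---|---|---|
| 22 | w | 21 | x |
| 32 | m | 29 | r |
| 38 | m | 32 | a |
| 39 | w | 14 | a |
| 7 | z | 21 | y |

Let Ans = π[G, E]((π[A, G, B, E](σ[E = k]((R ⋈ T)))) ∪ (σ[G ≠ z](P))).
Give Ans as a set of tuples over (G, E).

{(d, k), (m, a), (m, r), (s, k), (w, a), (w, x)}

R ⋈ T (natural join on E): {(12, k, s, 15, 36), (12, k, s, 36, 28), (22, b, v, 28, 7), (22, b, v, 31, 1), (22, b, v, 33, 35), (32, b, m, 28, 7), (32, b, m, 31, 1), (32, b, m, 33, 35), (34, b, a, 28, 7), (34, b, a, 31, 1), (34, b, a, 33, 35), (7, k, d, 15, 36), (7, k, d, 36, 28)}
Apply σ_{E = k}; surviving tuples: {(12, k, s, 15, 36), (12, k, s, 36, 28), (7, k, d, 15, 36), (7, k, d, 36, 28)}
π_{A, G, B, E} gives {(12, s, 15, k), (12, s, 36, k), (7, d, 15, k), (7, d, 36, k)}.
Apply σ_{G ≠ z}; surviving tuples: {(22, w, 21, x), (32, m, 29, r), (38, m, 32, a), (39, w, 14, a)}
Set union of the two operands is {(12, s, 15, k), (12, s, 36, k), (22, w, 21, x), (32, m, 29, r), (38, m, 32, a), (39, w, 14, a), (7, d, 15, k), (7, d, 36, k)}.
π_{G, E} gives {(d, k), (m, a), (m, r), (s, k), (w, a), (w, x)} (2 duplicate(s) eliminated).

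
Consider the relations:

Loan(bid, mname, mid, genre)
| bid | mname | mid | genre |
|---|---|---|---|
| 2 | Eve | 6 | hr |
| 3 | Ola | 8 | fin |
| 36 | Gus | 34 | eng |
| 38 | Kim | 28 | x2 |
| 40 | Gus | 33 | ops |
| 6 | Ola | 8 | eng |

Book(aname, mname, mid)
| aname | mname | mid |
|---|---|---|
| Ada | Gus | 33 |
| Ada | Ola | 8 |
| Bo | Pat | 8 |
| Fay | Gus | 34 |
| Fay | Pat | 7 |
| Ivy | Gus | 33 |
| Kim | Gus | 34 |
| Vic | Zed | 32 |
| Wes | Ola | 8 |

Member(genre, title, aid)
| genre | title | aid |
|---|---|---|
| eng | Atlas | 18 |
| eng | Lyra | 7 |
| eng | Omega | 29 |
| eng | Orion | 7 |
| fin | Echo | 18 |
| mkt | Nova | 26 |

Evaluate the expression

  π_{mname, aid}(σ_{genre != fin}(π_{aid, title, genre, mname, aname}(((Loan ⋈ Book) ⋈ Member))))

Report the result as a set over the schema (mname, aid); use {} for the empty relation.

Loan ⋈ Book (natural join on mname, mid): {(3, Ola, 8, fin, Ada), (3, Ola, 8, fin, Wes), (36, Gus, 34, eng, Fay), (36, Gus, 34, eng, Kim), (40, Gus, 33, ops, Ada), (40, Gus, 33, ops, Ivy), (6, Ola, 8, eng, Ada), (6, Ola, 8, eng, Wes)}
(Loan ⋈ Book) ⋈ Member (natural join on genre): {(3, Ola, 8, fin, Ada, Echo, 18), (3, Ola, 8, fin, Wes, Echo, 18), (36, Gus, 34, eng, Fay, Atlas, 18), (36, Gus, 34, eng, Fay, Lyra, 7), (36, Gus, 34, eng, Fay, Omega, 29), (36, Gus, 34, eng, Fay, Orion, 7), (36, Gus, 34, eng, Kim, Atlas, 18), (36, Gus, 34, eng, Kim, Lyra, 7), (36, Gus, 34, eng, Kim, Omega, 29), (36, Gus, 34, eng, Kim, Orion, 7), (6, Ola, 8, eng, Ada, Atlas, 18), (6, Ola, 8, eng, Ada, Lyra, 7), (6, Ola, 8, eng, Ada, Omega, 29), (6, Ola, 8, eng, Ada, Orion, 7), (6, Ola, 8, eng, Wes, Atlas, 18), (6, Ola, 8, eng, Wes, Lyra, 7), (6, Ola, 8, eng, Wes, Omega, 29), (6, Ola, 8, eng, Wes, Orion, 7)}
Keep only column(s) aid, title, genre, mname, aname: {(18, Atlas, eng, Gus, Fay), (18, Atlas, eng, Gus, Kim), (18, Atlas, eng, Ola, Ada), (18, Atlas, eng, Ola, Wes), (18, Echo, fin, Ola, Ada), (18, Echo, fin, Ola, Wes), (29, Omega, eng, Gus, Fay), (29, Omega, eng, Gus, Kim), (29, Omega, eng, Ola, Ada), (29, Omega, eng, Ola, Wes), (7, Lyra, eng, Gus, Fay), (7, Lyra, eng, Gus, Kim), (7, Lyra, eng, Ola, Ada), (7, Lyra, eng, Ola, Wes), (7, Orion, eng, Gus, Fay), (7, Orion, eng, Gus, Kim), (7, Orion, eng, Ola, Ada), (7, Orion, eng, Ola, Wes)}
Selection genre != fin: {(18, Atlas, eng, Gus, Fay), (18, Atlas, eng, Gus, Kim), (18, Atlas, eng, Ola, Ada), (18, Atlas, eng, Ola, Wes), (29, Omega, eng, Gus, Fay), (29, Omega, eng, Gus, Kim), (29, Omega, eng, Ola, Ada), (29, Omega, eng, Ola, Wes), (7, Lyra, eng, Gus, Fay), (7, Lyra, eng, Gus, Kim), (7, Lyra, eng, Ola, Ada), (7, Lyra, eng, Ola, Wes), (7, Orion, eng, Gus, Fay), (7, Orion, eng, Gus, Kim), (7, Orion, eng, Ola, Ada), (7, Orion, eng, Ola, Wes)}
Keep only column(s) mname, aid (10 duplicate(s) eliminated): {(Gus, 18), (Gus, 29), (Gus, 7), (Ola, 18), (Ola, 29), (Ola, 7)}

{(Gus, 18), (Gus, 29), (Gus, 7), (Ola, 18), (Ola, 29), (Ola, 7)}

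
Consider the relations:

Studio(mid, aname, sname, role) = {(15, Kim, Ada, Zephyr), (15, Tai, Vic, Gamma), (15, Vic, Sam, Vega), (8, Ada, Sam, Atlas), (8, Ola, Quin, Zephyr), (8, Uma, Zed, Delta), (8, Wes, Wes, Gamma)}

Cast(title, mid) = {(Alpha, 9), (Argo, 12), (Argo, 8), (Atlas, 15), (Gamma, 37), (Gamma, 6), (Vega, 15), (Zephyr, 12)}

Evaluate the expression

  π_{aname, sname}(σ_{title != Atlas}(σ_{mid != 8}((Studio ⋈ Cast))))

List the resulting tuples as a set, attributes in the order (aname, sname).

Joining Studio and Cast on mid yields {(15, Kim, Ada, Zephyr, Atlas), (15, Kim, Ada, Zephyr, Vega), (15, Tai, Vic, Gamma, Atlas), (15, Tai, Vic, Gamma, Vega), (15, Vic, Sam, Vega, Atlas), (15, Vic, Sam, Vega, Vega), (8, Ada, Sam, Atlas, Argo), (8, Ola, Quin, Zephyr, Argo), (8, Uma, Zed, Delta, Argo), (8, Wes, Wes, Gamma, Argo)}.
σ[mid != 8]: keep tuples satisfying mid != 8 → {(15, Kim, Ada, Zephyr, Atlas), (15, Kim, Ada, Zephyr, Vega), (15, Tai, Vic, Gamma, Atlas), (15, Tai, Vic, Gamma, Vega), (15, Vic, Sam, Vega, Atlas), (15, Vic, Sam, Vega, Vega)}
σ[title != Atlas]: keep tuples satisfying title != Atlas → {(15, Kim, Ada, Zephyr, Vega), (15, Tai, Vic, Gamma, Vega), (15, Vic, Sam, Vega, Vega)}
Projecting to aname, sname: {(Kim, Ada), (Tai, Vic), (Vic, Sam)}

{(Kim, Ada), (Tai, Vic), (Vic, Sam)}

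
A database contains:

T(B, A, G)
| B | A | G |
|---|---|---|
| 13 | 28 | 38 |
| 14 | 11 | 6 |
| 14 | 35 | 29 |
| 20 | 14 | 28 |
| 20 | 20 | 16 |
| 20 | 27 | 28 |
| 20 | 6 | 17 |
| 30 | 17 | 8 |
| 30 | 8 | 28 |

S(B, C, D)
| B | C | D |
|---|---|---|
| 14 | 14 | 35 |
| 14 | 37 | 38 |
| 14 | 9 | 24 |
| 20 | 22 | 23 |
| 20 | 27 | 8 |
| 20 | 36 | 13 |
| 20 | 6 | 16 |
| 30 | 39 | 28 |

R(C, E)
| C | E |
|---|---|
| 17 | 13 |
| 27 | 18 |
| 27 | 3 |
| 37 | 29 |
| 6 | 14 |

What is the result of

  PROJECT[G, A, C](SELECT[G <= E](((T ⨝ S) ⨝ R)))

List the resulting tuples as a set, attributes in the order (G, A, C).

{(16, 20, 27), (17, 6, 27), (29, 35, 37), (6, 11, 37)}

Natural join on B: {(14, 11, 6, 14, 35), (14, 11, 6, 37, 38), (14, 11, 6, 9, 24), (14, 35, 29, 14, 35), (14, 35, 29, 37, 38), (14, 35, 29, 9, 24), (20, 14, 28, 22, 23), (20, 14, 28, 27, 8), (20, 14, 28, 36, 13), (20, 14, 28, 6, 16), (20, 20, 16, 22, 23), (20, 20, 16, 27, 8), (20, 20, 16, 36, 13), (20, 20, 16, 6, 16), (20, 27, 28, 22, 23), (20, 27, 28, 27, 8), (20, 27, 28, 36, 13), (20, 27, 28, 6, 16), (20, 6, 17, 22, 23), (20, 6, 17, 27, 8), (20, 6, 17, 36, 13), (20, 6, 17, 6, 16), (30, 17, 8, 39, 28), (30, 8, 28, 39, 28)}
Natural join on C: {(14, 11, 6, 37, 38, 29), (14, 35, 29, 37, 38, 29), (20, 14, 28, 27, 8, 18), (20, 14, 28, 27, 8, 3), (20, 14, 28, 6, 16, 14), (20, 20, 16, 27, 8, 18), (20, 20, 16, 27, 8, 3), (20, 20, 16, 6, 16, 14), (20, 27, 28, 27, 8, 18), (20, 27, 28, 27, 8, 3), (20, 27, 28, 6, 16, 14), (20, 6, 17, 27, 8, 18), (20, 6, 17, 27, 8, 3), (20, 6, 17, 6, 16, 14)}
Selection G <= E: {(14, 11, 6, 37, 38, 29), (14, 35, 29, 37, 38, 29), (20, 20, 16, 27, 8, 18), (20, 6, 17, 27, 8, 18)}
Projecting to G, A, C: {(16, 20, 27), (17, 6, 27), (29, 35, 37), (6, 11, 37)}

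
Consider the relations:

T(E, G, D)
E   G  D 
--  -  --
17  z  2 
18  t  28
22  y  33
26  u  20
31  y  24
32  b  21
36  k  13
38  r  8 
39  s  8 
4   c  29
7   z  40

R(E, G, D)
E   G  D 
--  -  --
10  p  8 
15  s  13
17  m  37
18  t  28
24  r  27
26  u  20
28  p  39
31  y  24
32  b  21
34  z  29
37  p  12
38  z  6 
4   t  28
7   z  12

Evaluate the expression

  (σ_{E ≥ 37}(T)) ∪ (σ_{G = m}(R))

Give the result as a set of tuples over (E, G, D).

{(17, m, 37), (38, r, 8), (39, s, 8)}

σ[E ≥ 37]: keep tuples satisfying E ≥ 37 → {(38, r, 8), (39, s, 8)}
σ[G = m]: keep tuples satisfying G = m → {(17, m, 37)}
Union: {(38, r, 8), (39, s, 8)} with {(17, m, 37)} → {(17, m, 37), (38, r, 8), (39, s, 8)}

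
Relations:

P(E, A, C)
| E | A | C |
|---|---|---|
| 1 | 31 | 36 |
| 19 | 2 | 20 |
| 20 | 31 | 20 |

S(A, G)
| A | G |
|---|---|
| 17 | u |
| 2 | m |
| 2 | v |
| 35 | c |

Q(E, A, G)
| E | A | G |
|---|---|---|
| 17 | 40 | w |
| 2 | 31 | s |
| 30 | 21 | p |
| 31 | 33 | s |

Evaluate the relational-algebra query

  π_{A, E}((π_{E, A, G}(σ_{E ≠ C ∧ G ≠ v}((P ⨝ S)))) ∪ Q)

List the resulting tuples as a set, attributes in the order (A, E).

P ⋈ S (natural join on A): {(19, 2, 20, m), (19, 2, 20, v)}
Apply σ_{E ≠ C ∧ G ≠ v}; surviving tuples: {(19, 2, 20, m)}
Keep only column(s) E, A, G: {(19, 2, m)}
Union: {(19, 2, m)} with {(17, 40, w), (2, 31, s), (30, 21, p), (31, 33, s)} → {(17, 40, w), (19, 2, m), (2, 31, s), (30, 21, p), (31, 33, s)}
Keep only column(s) A, E: {(2, 19), (21, 30), (31, 2), (33, 31), (40, 17)}

{(2, 19), (21, 30), (31, 2), (33, 31), (40, 17)}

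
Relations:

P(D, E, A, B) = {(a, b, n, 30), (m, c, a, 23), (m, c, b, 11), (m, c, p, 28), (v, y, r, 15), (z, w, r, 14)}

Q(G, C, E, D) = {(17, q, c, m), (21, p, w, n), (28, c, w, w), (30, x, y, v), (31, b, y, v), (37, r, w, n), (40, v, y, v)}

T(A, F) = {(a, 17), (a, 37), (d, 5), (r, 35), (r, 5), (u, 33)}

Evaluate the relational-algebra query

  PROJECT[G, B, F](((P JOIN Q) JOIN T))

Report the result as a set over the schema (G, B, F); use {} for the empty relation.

Joining P and Q on D, E yields {(m, c, a, 23, 17, q), (m, c, b, 11, 17, q), (m, c, p, 28, 17, q), (v, y, r, 15, 30, x), (v, y, r, 15, 31, b), (v, y, r, 15, 40, v)}.
Joining (P JOIN Q) and T on A yields {(m, c, a, 23, 17, q, 17), (m, c, a, 23, 17, q, 37), (v, y, r, 15, 30, x, 35), (v, y, r, 15, 30, x, 5), (v, y, r, 15, 31, b, 35), (v, y, r, 15, 31, b, 5), (v, y, r, 15, 40, v, 35), (v, y, r, 15, 40, v, 5)}.
Keep only column(s) G, B, F: {(17, 23, 17), (17, 23, 37), (30, 15, 35), (30, 15, 5), (31, 15, 35), (31, 15, 5), (40, 15, 35), (40, 15, 5)}

{(17, 23, 17), (17, 23, 37), (30, 15, 35), (30, 15, 5), (31, 15, 35), (31, 15, 5), (40, 15, 35), (40, 15, 5)}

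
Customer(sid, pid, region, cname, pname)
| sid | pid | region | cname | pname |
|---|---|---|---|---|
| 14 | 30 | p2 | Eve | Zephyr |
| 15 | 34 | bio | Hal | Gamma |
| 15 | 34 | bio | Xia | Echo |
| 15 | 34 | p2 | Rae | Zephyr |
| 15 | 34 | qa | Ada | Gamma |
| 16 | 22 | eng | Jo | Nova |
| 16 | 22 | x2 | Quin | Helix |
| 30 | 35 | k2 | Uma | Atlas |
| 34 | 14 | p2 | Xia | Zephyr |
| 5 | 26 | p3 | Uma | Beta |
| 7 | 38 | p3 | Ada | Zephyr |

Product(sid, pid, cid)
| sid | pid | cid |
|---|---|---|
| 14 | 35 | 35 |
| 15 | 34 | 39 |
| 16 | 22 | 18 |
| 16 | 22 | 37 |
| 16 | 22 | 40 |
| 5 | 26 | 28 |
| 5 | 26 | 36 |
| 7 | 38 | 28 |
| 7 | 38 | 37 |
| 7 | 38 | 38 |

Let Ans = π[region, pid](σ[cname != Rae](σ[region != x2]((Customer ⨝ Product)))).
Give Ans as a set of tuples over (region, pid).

{(bio, 34), (eng, 22), (p3, 26), (p3, 38), (qa, 34)}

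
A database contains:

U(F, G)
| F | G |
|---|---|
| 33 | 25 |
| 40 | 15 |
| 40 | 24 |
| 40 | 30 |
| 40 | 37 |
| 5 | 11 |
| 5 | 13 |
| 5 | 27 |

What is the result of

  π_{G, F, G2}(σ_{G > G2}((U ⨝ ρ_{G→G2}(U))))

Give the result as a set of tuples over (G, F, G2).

{(13, 5, 11), (24, 40, 15), (27, 5, 11), (27, 5, 13), (30, 40, 15), (30, 40, 24), (37, 40, 15), (37, 40, 24), (37, 40, 30)}

ρ[G→G2]: schema becomes (F, G2); tuples unchanged.
U ⋈ ρ_{G→G2}(U) (natural join on F): {(33, 25, 25), (40, 15, 15), (40, 15, 24), (40, 15, 30), (40, 15, 37), (40, 24, 15), (40, 24, 24), (40, 24, 30), (40, 24, 37), (40, 30, 15), (40, 30, 24), (40, 30, 30), (40, 30, 37), (40, 37, 15), (40, 37, 24), (40, 37, 30), (40, 37, 37), (5, 11, 11), (5, 11, 13), (5, 11, 27), (5, 13, 11), (5, 13, 13), (5, 13, 27), (5, 27, 11), (5, 27, 13), (5, 27, 27)}
σ[G > G2]: keep tuples satisfying G > G2 → {(40, 24, 15), (40, 30, 15), (40, 30, 24), (40, 37, 15), (40, 37, 24), (40, 37, 30), (5, 13, 11), (5, 27, 11), (5, 27, 13)}
Keep only column(s) G, F, G2: {(13, 5, 11), (24, 40, 15), (27, 5, 11), (27, 5, 13), (30, 40, 15), (30, 40, 24), (37, 40, 15), (37, 40, 24), (37, 40, 30)}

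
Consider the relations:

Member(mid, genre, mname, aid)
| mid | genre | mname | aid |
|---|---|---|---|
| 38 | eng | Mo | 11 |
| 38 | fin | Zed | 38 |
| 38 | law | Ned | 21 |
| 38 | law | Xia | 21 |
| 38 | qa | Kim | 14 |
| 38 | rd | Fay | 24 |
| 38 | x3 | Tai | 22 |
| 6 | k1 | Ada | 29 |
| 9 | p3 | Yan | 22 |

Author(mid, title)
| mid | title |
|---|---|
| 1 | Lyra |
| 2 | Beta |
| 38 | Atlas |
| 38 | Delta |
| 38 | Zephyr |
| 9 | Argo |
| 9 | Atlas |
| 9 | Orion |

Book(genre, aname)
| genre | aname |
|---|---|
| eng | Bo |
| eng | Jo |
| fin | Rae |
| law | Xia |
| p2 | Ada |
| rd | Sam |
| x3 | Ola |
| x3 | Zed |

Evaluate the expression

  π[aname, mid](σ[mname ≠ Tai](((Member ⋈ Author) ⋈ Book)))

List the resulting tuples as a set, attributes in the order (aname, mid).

{(Bo, 38), (Jo, 38), (Rae, 38), (Sam, 38), (Xia, 38)}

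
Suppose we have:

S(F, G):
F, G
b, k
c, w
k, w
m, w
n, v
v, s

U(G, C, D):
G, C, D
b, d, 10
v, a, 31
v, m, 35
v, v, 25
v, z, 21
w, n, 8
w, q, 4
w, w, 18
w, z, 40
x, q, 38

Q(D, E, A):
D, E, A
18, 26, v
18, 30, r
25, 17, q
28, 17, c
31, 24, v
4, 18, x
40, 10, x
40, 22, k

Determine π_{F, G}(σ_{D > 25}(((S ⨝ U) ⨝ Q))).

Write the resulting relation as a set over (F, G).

S ⋈ U (natural join on G): {(c, w, n, 8), (c, w, q, 4), (c, w, w, 18), (c, w, z, 40), (k, w, n, 8), (k, w, q, 4), (k, w, w, 18), (k, w, z, 40), (m, w, n, 8), (m, w, q, 4), (m, w, w, 18), (m, w, z, 40), (n, v, a, 31), (n, v, m, 35), (n, v, v, 25), (n, v, z, 21)}
(S ⨝ U) ⋈ Q (natural join on D): {(c, w, q, 4, 18, x), (c, w, w, 18, 26, v), (c, w, w, 18, 30, r), (c, w, z, 40, 10, x), (c, w, z, 40, 22, k), (k, w, q, 4, 18, x), (k, w, w, 18, 26, v), (k, w, w, 18, 30, r), (k, w, z, 40, 10, x), (k, w, z, 40, 22, k), (m, w, q, 4, 18, x), (m, w, w, 18, 26, v), (m, w, w, 18, 30, r), (m, w, z, 40, 10, x), (m, w, z, 40, 22, k), (n, v, a, 31, 24, v), (n, v, v, 25, 17, q)}
σ[D > 25]: keep tuples satisfying D > 25 → {(c, w, z, 40, 10, x), (c, w, z, 40, 22, k), (k, w, z, 40, 10, x), (k, w, z, 40, 22, k), (m, w, z, 40, 10, x), (m, w, z, 40, 22, k), (n, v, a, 31, 24, v)}
π[F, G]: project onto (F, G) (3 duplicate(s) eliminated) → {(c, w), (k, w), (m, w), (n, v)}

{(c, w), (k, w), (m, w), (n, v)}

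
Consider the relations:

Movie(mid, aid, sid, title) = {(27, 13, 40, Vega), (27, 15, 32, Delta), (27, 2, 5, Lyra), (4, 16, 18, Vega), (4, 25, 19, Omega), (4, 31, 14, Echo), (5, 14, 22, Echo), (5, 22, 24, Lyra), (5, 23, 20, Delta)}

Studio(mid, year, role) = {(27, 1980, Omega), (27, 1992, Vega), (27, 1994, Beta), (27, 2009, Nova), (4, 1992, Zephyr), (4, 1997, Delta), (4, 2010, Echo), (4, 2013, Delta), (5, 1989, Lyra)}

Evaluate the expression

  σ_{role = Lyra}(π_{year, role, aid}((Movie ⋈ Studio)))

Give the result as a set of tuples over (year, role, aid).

{(1989, Lyra, 14), (1989, Lyra, 22), (1989, Lyra, 23)}

Joining Movie and Studio on mid yields {(27, 13, 40, Vega, 1980, Omega), (27, 13, 40, Vega, 1992, Vega), (27, 13, 40, Vega, 1994, Beta), (27, 13, 40, Vega, 2009, Nova), (27, 15, 32, Delta, 1980, Omega), (27, 15, 32, Delta, 1992, Vega), (27, 15, 32, Delta, 1994, Beta), (27, 15, 32, Delta, 2009, Nova), (27, 2, 5, Lyra, 1980, Omega), (27, 2, 5, Lyra, 1992, Vega), (27, 2, 5, Lyra, 1994, Beta), (27, 2, 5, Lyra, 2009, Nova), (4, 16, 18, Vega, 1992, Zephyr), (4, 16, 18, Vega, 1997, Delta), (4, 16, 18, Vega, 2010, Echo), (4, 16, 18, Vega, 2013, Delta), (4, 25, 19, Omega, 1992, Zephyr), (4, 25, 19, Omega, 1997, Delta), (4, 25, 19, Omega, 2010, Echo), (4, 25, 19, Omega, 2013, Delta), (4, 31, 14, Echo, 1992, Zephyr), (4, 31, 14, Echo, 1997, Delta), (4, 31, 14, Echo, 2010, Echo), (4, 31, 14, Echo, 2013, Delta), (5, 14, 22, Echo, 1989, Lyra), (5, 22, 24, Lyra, 1989, Lyra), (5, 23, 20, Delta, 1989, Lyra)}.
Keep only column(s) year, role, aid: {(1980, Omega, 13), (1980, Omega, 15), (1980, Omega, 2), (1989, Lyra, 14), (1989, Lyra, 22), (1989, Lyra, 23), (1992, Vega, 13), (1992, Vega, 15), (1992, Vega, 2), (1992, Zephyr, 16), (1992, Zephyr, 25), (1992, Zephyr, 31), (1994, Beta, 13), (1994, Beta, 15), (1994, Beta, 2), (1997, Delta, 16), (1997, Delta, 25), (1997, Delta, 31), (2009, Nova, 13), (2009, Nova, 15), (2009, Nova, 2), (2010, Echo, 16), (2010, Echo, 25), (2010, Echo, 31), (2013, Delta, 16), (2013, Delta, 25), (2013, Delta, 31)}
Selection role = Lyra: {(1989, Lyra, 14), (1989, Lyra, 22), (1989, Lyra, 23)}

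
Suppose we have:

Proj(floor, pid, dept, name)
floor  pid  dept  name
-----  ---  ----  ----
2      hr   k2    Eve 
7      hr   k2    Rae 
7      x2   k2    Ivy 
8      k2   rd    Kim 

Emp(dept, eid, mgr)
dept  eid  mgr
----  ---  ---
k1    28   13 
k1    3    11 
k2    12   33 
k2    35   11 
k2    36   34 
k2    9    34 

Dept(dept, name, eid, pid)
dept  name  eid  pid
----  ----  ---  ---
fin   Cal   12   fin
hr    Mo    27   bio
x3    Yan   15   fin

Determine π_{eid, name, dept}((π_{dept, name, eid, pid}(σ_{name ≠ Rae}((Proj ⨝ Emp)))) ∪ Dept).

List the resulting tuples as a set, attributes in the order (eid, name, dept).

{(12, Cal, fin), (12, Eve, k2), (12, Ivy, k2), (15, Yan, x3), (27, Mo, hr), (35, Eve, k2), (35, Ivy, k2), (36, Eve, k2), (36, Ivy, k2), (9, Eve, k2), (9, Ivy, k2)}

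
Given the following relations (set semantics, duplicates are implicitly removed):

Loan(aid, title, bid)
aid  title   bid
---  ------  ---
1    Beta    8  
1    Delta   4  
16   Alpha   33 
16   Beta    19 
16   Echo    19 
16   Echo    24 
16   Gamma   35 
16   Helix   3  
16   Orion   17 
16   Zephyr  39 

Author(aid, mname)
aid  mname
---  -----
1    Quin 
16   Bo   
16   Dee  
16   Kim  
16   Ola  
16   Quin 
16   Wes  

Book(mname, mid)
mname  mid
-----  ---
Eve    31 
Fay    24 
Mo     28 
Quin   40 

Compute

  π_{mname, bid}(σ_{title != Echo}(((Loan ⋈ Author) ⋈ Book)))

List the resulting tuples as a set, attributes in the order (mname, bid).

Natural join on aid: {(1, Beta, 8, Quin), (1, Delta, 4, Quin), (16, Alpha, 33, Bo), (16, Alpha, 33, Dee), (16, Alpha, 33, Kim), (16, Alpha, 33, Ola), (16, Alpha, 33, Quin), (16, Alpha, 33, Wes), (16, Beta, 19, Bo), (16, Beta, 19, Dee), (16, Beta, 19, Kim), (16, Beta, 19, Ola), (16, Beta, 19, Quin), (16, Beta, 19, Wes), (16, Echo, 19, Bo), (16, Echo, 19, Dee), (16, Echo, 19, Kim), (16, Echo, 19, Ola), (16, Echo, 19, Quin), (16, Echo, 19, Wes), (16, Echo, 24, Bo), (16, Echo, 24, Dee), (16, Echo, 24, Kim), (16, Echo, 24, Ola), (16, Echo, 24, Quin), (16, Echo, 24, Wes), (16, Gamma, 35, Bo), (16, Gamma, 35, Dee), (16, Gamma, 35, Kim), (16, Gamma, 35, Ola), (16, Gamma, 35, Quin), (16, Gamma, 35, Wes), (16, Helix, 3, Bo), (16, Helix, 3, Dee), (16, Helix, 3, Kim), (16, Helix, 3, Ola), (16, Helix, 3, Quin), (16, Helix, 3, Wes), (16, Orion, 17, Bo), (16, Orion, 17, Dee), (16, Orion, 17, Kim), (16, Orion, 17, Ola), (16, Orion, 17, Quin), (16, Orion, 17, Wes), (16, Zephyr, 39, Bo), (16, Zephyr, 39, Dee), (16, Zephyr, 39, Kim), (16, Zephyr, 39, Ola), (16, Zephyr, 39, Quin), (16, Zephyr, 39, Wes)}
Natural join on mname: {(1, Beta, 8, Quin, 40), (1, Delta, 4, Quin, 40), (16, Alpha, 33, Quin, 40), (16, Beta, 19, Quin, 40), (16, Echo, 19, Quin, 40), (16, Echo, 24, Quin, 40), (16, Gamma, 35, Quin, 40), (16, Helix, 3, Quin, 40), (16, Orion, 17, Quin, 40), (16, Zephyr, 39, Quin, 40)}
Apply σ_{title != Echo}; surviving tuples: {(1, Beta, 8, Quin, 40), (1, Delta, 4, Quin, 40), (16, Alpha, 33, Quin, 40), (16, Beta, 19, Quin, 40), (16, Gamma, 35, Quin, 40), (16, Helix, 3, Quin, 40), (16, Orion, 17, Quin, 40), (16, Zephyr, 39, Quin, 40)}
Keep only column(s) mname, bid: {(Quin, 17), (Quin, 19), (Quin, 3), (Quin, 33), (Quin, 35), (Quin, 39), (Quin, 4), (Quin, 8)}

{(Quin, 17), (Quin, 19), (Quin, 3), (Quin, 33), (Quin, 35), (Quin, 39), (Quin, 4), (Quin, 8)}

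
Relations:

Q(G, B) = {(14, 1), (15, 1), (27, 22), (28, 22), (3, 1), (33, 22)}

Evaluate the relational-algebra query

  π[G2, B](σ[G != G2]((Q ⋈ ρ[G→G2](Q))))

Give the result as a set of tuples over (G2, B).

ρ[G→G2]: schema becomes (G2, B); tuples unchanged.
Natural join on B: {(14, 1, 14), (14, 1, 15), (14, 1, 3), (15, 1, 14), (15, 1, 15), (15, 1, 3), (27, 22, 27), (27, 22, 28), (27, 22, 33), (28, 22, 27), (28, 22, 28), (28, 22, 33), (3, 1, 14), (3, 1, 15), (3, 1, 3), (33, 22, 27), (33, 22, 28), (33, 22, 33)}
Apply σ_{G != G2}; surviving tuples: {(14, 1, 15), (14, 1, 3), (15, 1, 14), (15, 1, 3), (27, 22, 28), (27, 22, 33), (28, 22, 27), (28, 22, 33), (3, 1, 14), (3, 1, 15), (33, 22, 27), (33, 22, 28)}
π_{G2, B} gives {(14, 1), (15, 1), (27, 22), (28, 22), (3, 1), (33, 22)} (6 duplicate(s) eliminated).

{(14, 1), (15, 1), (27, 22), (28, 22), (3, 1), (33, 22)}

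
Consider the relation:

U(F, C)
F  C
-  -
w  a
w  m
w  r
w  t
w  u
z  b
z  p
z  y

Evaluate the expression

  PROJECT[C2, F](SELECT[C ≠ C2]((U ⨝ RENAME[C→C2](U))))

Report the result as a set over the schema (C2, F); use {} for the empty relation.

ρ[C→C2]: schema becomes (F, C2); tuples unchanged.
U ⋈ RENAME[C→C2](U) (natural join on F): {(w, a, a), (w, a, m), (w, a, r), (w, a, t), (w, a, u), (w, m, a), (w, m, m), (w, m, r), (w, m, t), (w, m, u), (w, r, a), (w, r, m), (w, r, r), (w, r, t), (w, r, u), (w, t, a), (w, t, m), (w, t, r), (w, t, t), (w, t, u), (w, u, a), (w, u, m), (w, u, r), (w, u, t), (w, u, u), (z, b, b), (z, b, p), (z, b, y), (z, p, b), (z, p, p), (z, p, y), (z, y, b), (z, y, p), (z, y, y)}
σ[C ≠ C2]: keep tuples satisfying C ≠ C2 → {(w, a, m), (w, a, r), (w, a, t), (w, a, u), (w, m, a), (w, m, r), (w, m, t), (w, m, u), (w, r, a), (w, r, m), (w, r, t), (w, r, u), (w, t, a), (w, t, m), (w, t, r), (w, t, u), (w, u, a), (w, u, m), (w, u, r), (w, u, t), (z, b, p), (z, b, y), (z, p, b), (z, p, y), (z, y, b), (z, y, p)}
π[C2, F]: project onto (C2, F) (18 duplicate(s) eliminated) → {(a, w), (b, z), (m, w), (p, z), (r, w), (t, w), (u, w), (y, z)}

{(a, w), (b, z), (m, w), (p, z), (r, w), (t, w), (u, w), (y, z)}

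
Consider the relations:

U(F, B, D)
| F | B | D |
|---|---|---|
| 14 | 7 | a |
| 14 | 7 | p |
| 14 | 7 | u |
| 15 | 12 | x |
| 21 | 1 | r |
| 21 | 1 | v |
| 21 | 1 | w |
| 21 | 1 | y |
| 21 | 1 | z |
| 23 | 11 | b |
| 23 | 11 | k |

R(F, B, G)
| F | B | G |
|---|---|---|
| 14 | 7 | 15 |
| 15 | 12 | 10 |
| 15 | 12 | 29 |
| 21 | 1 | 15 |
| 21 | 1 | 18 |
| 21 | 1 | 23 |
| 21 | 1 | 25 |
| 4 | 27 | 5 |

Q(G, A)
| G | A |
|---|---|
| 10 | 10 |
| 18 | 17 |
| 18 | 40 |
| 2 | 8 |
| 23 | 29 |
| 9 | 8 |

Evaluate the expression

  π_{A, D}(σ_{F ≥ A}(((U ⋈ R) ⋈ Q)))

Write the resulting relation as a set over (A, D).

{(10, x), (17, r), (17, v), (17, w), (17, y), (17, z)}

U ⋈ R (natural join on F, B): {(14, 7, a, 15), (14, 7, p, 15), (14, 7, u, 15), (15, 12, x, 10), (15, 12, x, 29), (21, 1, r, 15), (21, 1, r, 18), (21, 1, r, 23), (21, 1, r, 25), (21, 1, v, 15), (21, 1, v, 18), (21, 1, v, 23), (21, 1, v, 25), (21, 1, w, 15), (21, 1, w, 18), (21, 1, w, 23), (21, 1, w, 25), (21, 1, y, 15), (21, 1, y, 18), (21, 1, y, 23), (21, 1, y, 25), (21, 1, z, 15), (21, 1, z, 18), (21, 1, z, 23), (21, 1, z, 25)}
(U ⋈ R) ⋈ Q (natural join on G): {(15, 12, x, 10, 10), (21, 1, r, 18, 17), (21, 1, r, 18, 40), (21, 1, r, 23, 29), (21, 1, v, 18, 17), (21, 1, v, 18, 40), (21, 1, v, 23, 29), (21, 1, w, 18, 17), (21, 1, w, 18, 40), (21, 1, w, 23, 29), (21, 1, y, 18, 17), (21, 1, y, 18, 40), (21, 1, y, 23, 29), (21, 1, z, 18, 17), (21, 1, z, 18, 40), (21, 1, z, 23, 29)}
Filtering on F ≥ A leaves {(15, 12, x, 10, 10), (21, 1, r, 18, 17), (21, 1, v, 18, 17), (21, 1, w, 18, 17), (21, 1, y, 18, 17), (21, 1, z, 18, 17)}.
Projecting to A, D: {(10, x), (17, r), (17, v), (17, w), (17, y), (17, z)}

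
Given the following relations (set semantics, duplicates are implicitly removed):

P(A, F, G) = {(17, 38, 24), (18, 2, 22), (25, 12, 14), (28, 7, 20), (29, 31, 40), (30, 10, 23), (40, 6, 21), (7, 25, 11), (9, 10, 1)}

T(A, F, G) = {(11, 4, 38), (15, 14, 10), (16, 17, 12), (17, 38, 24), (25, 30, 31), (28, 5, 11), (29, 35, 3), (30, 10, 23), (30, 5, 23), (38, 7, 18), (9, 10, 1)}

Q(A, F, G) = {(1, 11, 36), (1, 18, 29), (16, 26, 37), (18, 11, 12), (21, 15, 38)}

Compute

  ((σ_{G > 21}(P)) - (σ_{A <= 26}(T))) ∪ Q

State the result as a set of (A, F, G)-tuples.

σ[G > 21]: keep tuples satisfying G > 21 → {(17, 38, 24), (18, 2, 22), (29, 31, 40), (30, 10, 23)}
σ[A <= 26]: keep tuples satisfying A <= 26 → {(11, 4, 38), (15, 14, 10), (16, 17, 12), (17, 38, 24), (25, 30, 31), (9, 10, 1)}
Set difference of the two operands is {(18, 2, 22), (29, 31, 40), (30, 10, 23)}.
Set union of the two operands is {(1, 11, 36), (1, 18, 29), (16, 26, 37), (18, 11, 12), (18, 2, 22), (21, 15, 38), (29, 31, 40), (30, 10, 23)}.

{(1, 11, 36), (1, 18, 29), (16, 26, 37), (18, 11, 12), (18, 2, 22), (21, 15, 38), (29, 31, 40), (30, 10, 23)}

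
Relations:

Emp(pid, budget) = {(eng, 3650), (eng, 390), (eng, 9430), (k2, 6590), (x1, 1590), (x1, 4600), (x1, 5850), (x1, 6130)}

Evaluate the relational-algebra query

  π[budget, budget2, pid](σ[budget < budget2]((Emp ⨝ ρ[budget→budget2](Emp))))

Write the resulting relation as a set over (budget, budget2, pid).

{(1590, 4600, x1), (1590, 5850, x1), (1590, 6130, x1), (3650, 9430, eng), (390, 3650, eng), (390, 9430, eng), (4600, 5850, x1), (4600, 6130, x1), (5850, 6130, x1)}

ρ[budget→budget2]: schema becomes (pid, budget2); tuples unchanged.
Emp ⋈ ρ[budget→budget2](Emp) (natural join on pid): {(eng, 3650, 3650), (eng, 3650, 390), (eng, 3650, 9430), (eng, 390, 3650), (eng, 390, 390), (eng, 390, 9430), (eng, 9430, 3650), (eng, 9430, 390), (eng, 9430, 9430), (k2, 6590, 6590), (x1, 1590, 1590), (x1, 1590, 4600), (x1, 1590, 5850), (x1, 1590, 6130), (x1, 4600, 1590), (x1, 4600, 4600), (x1, 4600, 5850), (x1, 4600, 6130), (x1, 5850, 1590), (x1, 5850, 4600), (x1, 5850, 5850), (x1, 5850, 6130), (x1, 6130, 1590), (x1, 6130, 4600), (x1, 6130, 5850), (x1, 6130, 6130)}
σ[budget < budget2]: keep tuples satisfying budget < budget2 → {(eng, 3650, 9430), (eng, 390, 3650), (eng, 390, 9430), (x1, 1590, 4600), (x1, 1590, 5850), (x1, 1590, 6130), (x1, 4600, 5850), (x1, 4600, 6130), (x1, 5850, 6130)}
Keep only column(s) budget, budget2, pid: {(1590, 4600, x1), (1590, 5850, x1), (1590, 6130, x1), (3650, 9430, eng), (390, 3650, eng), (390, 9430, eng), (4600, 5850, x1), (4600, 6130, x1), (5850, 6130, x1)}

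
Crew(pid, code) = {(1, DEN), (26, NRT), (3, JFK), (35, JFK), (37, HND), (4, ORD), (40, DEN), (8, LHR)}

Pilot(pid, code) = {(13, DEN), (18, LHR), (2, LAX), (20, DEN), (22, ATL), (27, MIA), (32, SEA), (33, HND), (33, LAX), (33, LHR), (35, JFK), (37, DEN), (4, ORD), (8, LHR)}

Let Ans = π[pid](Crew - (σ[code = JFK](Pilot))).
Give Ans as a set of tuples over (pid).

{1, 26, 3, 37, 4, 40, 8}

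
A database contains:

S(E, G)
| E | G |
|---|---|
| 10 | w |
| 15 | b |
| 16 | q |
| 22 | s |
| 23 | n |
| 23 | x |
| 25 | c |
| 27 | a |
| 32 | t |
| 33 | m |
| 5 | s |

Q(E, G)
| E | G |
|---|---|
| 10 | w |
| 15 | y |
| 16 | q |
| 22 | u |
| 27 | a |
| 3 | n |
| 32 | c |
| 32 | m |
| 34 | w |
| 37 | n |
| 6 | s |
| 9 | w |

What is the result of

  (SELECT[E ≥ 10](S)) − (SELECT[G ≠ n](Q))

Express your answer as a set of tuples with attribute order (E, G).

σ[E ≥ 10]: keep tuples satisfying E ≥ 10 → {(10, w), (15, b), (16, q), (22, s), (23, n), (23, x), (25, c), (27, a), (32, t), (33, m)}
σ[G ≠ n]: keep tuples satisfying G ≠ n → {(10, w), (15, y), (16, q), (22, u), (27, a), (32, c), (32, m), (34, w), (6, s), (9, w)}
Set difference of the two operands is {(15, b), (22, s), (23, n), (23, x), (25, c), (32, t), (33, m)}.

{(15, b), (22, s), (23, n), (23, x), (25, c), (32, t), (33, m)}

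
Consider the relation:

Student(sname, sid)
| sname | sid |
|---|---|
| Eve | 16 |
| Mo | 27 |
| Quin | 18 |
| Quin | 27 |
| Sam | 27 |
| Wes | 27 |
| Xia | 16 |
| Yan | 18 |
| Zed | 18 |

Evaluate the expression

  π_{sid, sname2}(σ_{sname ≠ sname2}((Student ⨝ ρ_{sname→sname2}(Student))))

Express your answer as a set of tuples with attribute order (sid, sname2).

{(16, Eve), (16, Xia), (18, Quin), (18, Yan), (18, Zed), (27, Mo), (27, Quin), (27, Sam), (27, Wes)}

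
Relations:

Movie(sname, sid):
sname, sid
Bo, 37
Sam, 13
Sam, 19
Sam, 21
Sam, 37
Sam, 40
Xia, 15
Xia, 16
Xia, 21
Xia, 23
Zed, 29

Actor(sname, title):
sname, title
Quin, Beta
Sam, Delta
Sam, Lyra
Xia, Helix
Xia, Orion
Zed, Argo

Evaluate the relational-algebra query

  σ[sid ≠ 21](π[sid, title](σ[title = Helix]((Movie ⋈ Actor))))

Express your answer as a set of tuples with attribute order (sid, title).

Movie ⋈ Actor (natural join on sname): {(Sam, 13, Delta), (Sam, 13, Lyra), (Sam, 19, Delta), (Sam, 19, Lyra), (Sam, 21, Delta), (Sam, 21, Lyra), (Sam, 37, Delta), (Sam, 37, Lyra), (Sam, 40, Delta), (Sam, 40, Lyra), (Xia, 15, Helix), (Xia, 15, Orion), (Xia, 16, Helix), (Xia, 16, Orion), (Xia, 21, Helix), (Xia, 21, Orion), (Xia, 23, Helix), (Xia, 23, Orion), (Zed, 29, Argo)}
Filtering on title = Helix leaves {(Xia, 15, Helix), (Xia, 16, Helix), (Xia, 21, Helix), (Xia, 23, Helix)}.
π[sid, title]: project onto (sid, title) → {(15, Helix), (16, Helix), (21, Helix), (23, Helix)}
Filtering on sid ≠ 21 leaves {(15, Helix), (16, Helix), (23, Helix)}.

{(15, Helix), (16, Helix), (23, Helix)}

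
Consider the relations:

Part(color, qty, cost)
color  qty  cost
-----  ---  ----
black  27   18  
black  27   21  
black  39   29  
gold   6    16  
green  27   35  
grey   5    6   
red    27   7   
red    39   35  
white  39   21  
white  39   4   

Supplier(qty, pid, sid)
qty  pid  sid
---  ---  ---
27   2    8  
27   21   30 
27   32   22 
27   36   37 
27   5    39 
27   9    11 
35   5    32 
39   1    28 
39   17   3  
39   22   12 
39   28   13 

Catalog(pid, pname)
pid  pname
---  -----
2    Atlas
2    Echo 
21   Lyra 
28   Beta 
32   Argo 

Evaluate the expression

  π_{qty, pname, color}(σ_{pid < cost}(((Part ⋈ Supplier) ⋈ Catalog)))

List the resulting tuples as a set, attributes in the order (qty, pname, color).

Joining Part and Supplier on qty yields {(black, 27, 18, 2, 8), (black, 27, 18, 21, 30), (black, 27, 18, 32, 22), (black, 27, 18, 36, 37), (black, 27, 18, 5, 39), (black, 27, 18, 9, 11), (black, 27, 21, 2, 8), (black, 27, 21, 21, 30), (black, 27, 21, 32, 22), (black, 27, 21, 36, 37), (black, 27, 21, 5, 39), (black, 27, 21, 9, 11), (black, 39, 29, 1, 28), (black, 39, 29, 17, 3), (black, 39, 29, 22, 12), (black, 39, 29, 28, 13), (green, 27, 35, 2, 8), (green, 27, 35, 21, 30), (green, 27, 35, 32, 22), (green, 27, 35, 36, 37), (green, 27, 35, 5, 39), (green, 27, 35, 9, 11), (red, 27, 7, 2, 8), (red, 27, 7, 21, 30), (red, 27, 7, 32, 22), (red, 27, 7, 36, 37), (red, 27, 7, 5, 39), (red, 27, 7, 9, 11), (red, 39, 35, 1, 28), (red, 39, 35, 17, 3), (red, 39, 35, 22, 12), (red, 39, 35, 28, 13), (white, 39, 21, 1, 28), (white, 39, 21, 17, 3), (white, 39, 21, 22, 12), (white, 39, 21, 28, 13), (white, 39, 4, 1, 28), (white, 39, 4, 17, 3), (white, 39, 4, 22, 12), (white, 39, 4, 28, 13)}.
Joining (Part ⋈ Supplier) and Catalog on pid yields {(black, 27, 18, 2, 8, Atlas), (black, 27, 18, 2, 8, Echo), (black, 27, 18, 21, 30, Lyra), (black, 27, 18, 32, 22, Argo), (black, 27, 21, 2, 8, Atlas), (black, 27, 21, 2, 8, Echo), (black, 27, 21, 21, 30, Lyra), (black, 27, 21, 32, 22, Argo), (black, 39, 29, 28, 13, Beta), (green, 27, 35, 2, 8, Atlas), (green, 27, 35, 2, 8, Echo), (green, 27, 35, 21, 30, Lyra), (green, 27, 35, 32, 22, Argo), (red, 27, 7, 2, 8, Atlas), (red, 27, 7, 2, 8, Echo), (red, 27, 7, 21, 30, Lyra), (red, 27, 7, 32, 22, Argo), (red, 39, 35, 28, 13, Beta), (white, 39, 21, 28, 13, Beta), (white, 39, 4, 28, 13, Beta)}.
Selection pid < cost: {(black, 27, 18, 2, 8, Atlas), (black, 27, 18, 2, 8, Echo), (black, 27, 21, 2, 8, Atlas), (black, 27, 21, 2, 8, Echo), (black, 39, 29, 28, 13, Beta), (green, 27, 35, 2, 8, Atlas), (green, 27, 35, 2, 8, Echo), (green, 27, 35, 21, 30, Lyra), (green, 27, 35, 32, 22, Argo), (red, 27, 7, 2, 8, Atlas), (red, 27, 7, 2, 8, Echo), (red, 39, 35, 28, 13, Beta)}
Keep only column(s) qty, pname, color (2 duplicate(s) eliminated): {(27, Argo, green), (27, Atlas, black), (27, Atlas, green), (27, Atlas, red), (27, Echo, black), (27, Echo, green), (27, Echo, red), (27, Lyra, green), (39, Beta, black), (39, Beta, red)}

{(27, Argo, green), (27, Atlas, black), (27, Atlas, green), (27, Atlas, red), (27, Echo, black), (27, Echo, green), (27, Echo, red), (27, Lyra, green), (39, Beta, black), (39, Beta, red)}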